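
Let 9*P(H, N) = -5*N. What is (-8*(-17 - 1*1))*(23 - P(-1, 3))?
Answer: 3552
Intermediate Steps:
P(H, N) = -5*N/9 (P(H, N) = (-5*N)/9 = -5*N/9)
(-8*(-17 - 1*1))*(23 - P(-1, 3)) = (-8*(-17 - 1*1))*(23 - (-5)*3/9) = (-8*(-17 - 1))*(23 - 1*(-5/3)) = (-8*(-18))*(23 + 5/3) = 144*(74/3) = 3552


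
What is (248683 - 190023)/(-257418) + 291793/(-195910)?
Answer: -6186060791/3602197170 ≈ -1.7173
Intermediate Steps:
(248683 - 190023)/(-257418) + 291793/(-195910) = 58660*(-1/257418) + 291793*(-1/195910) = -4190/18387 - 291793/195910 = -6186060791/3602197170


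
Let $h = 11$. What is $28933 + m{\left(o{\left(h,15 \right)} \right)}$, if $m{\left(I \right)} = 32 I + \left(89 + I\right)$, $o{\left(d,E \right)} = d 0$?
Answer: $29022$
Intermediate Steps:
$o{\left(d,E \right)} = 0$
$m{\left(I \right)} = 89 + 33 I$
$28933 + m{\left(o{\left(h,15 \right)} \right)} = 28933 + \left(89 + 33 \cdot 0\right) = 28933 + \left(89 + 0\right) = 28933 + 89 = 29022$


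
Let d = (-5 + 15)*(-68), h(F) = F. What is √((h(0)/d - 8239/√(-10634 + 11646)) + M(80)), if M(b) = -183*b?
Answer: √(-30978240 - 34454*√253)/46 ≈ 122.06*I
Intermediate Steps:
d = -680 (d = 10*(-68) = -680)
√((h(0)/d - 8239/√(-10634 + 11646)) + M(80)) = √((0/(-680) - 8239/√(-10634 + 11646)) - 183*80) = √((0*(-1/680) - 8239*√253/506) - 14640) = √((0 - 8239*√253/506) - 14640) = √((0 - 749*√253/46) - 14640) = √(-749*√253/46 - 14640) = √(-14640 - 749*√253/46)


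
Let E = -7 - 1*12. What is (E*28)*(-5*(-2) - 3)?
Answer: -3724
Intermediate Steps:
E = -19 (E = -7 - 12 = -19)
(E*28)*(-5*(-2) - 3) = (-19*28)*(-5*(-2) - 3) = -532*(10 - 3) = -532*7 = -3724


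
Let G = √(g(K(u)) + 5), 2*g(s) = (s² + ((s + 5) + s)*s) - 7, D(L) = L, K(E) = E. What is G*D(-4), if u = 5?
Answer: -2*√206 ≈ -28.705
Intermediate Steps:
g(s) = -7/2 + s²/2 + s*(5 + 2*s)/2 (g(s) = ((s² + ((s + 5) + s)*s) - 7)/2 = ((s² + ((5 + s) + s)*s) - 7)/2 = ((s² + (5 + 2*s)*s) - 7)/2 = ((s² + s*(5 + 2*s)) - 7)/2 = (-7 + s² + s*(5 + 2*s))/2 = -7/2 + s²/2 + s*(5 + 2*s)/2)
G = √206/2 (G = √((-7/2 + (3/2)*5² + (5/2)*5) + 5) = √((-7/2 + (3/2)*25 + 25/2) + 5) = √((-7/2 + 75/2 + 25/2) + 5) = √(93/2 + 5) = √(103/2) = √206/2 ≈ 7.1764)
G*D(-4) = (√206/2)*(-4) = -2*√206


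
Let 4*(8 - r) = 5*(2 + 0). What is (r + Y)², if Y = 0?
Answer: 121/4 ≈ 30.250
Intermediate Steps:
r = 11/2 (r = 8 - 5*(2 + 0)/4 = 8 - 5*2/4 = 8 - ¼*10 = 8 - 5/2 = 11/2 ≈ 5.5000)
(r + Y)² = (11/2 + 0)² = (11/2)² = 121/4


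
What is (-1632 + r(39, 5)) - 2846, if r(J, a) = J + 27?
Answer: -4412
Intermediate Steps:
r(J, a) = 27 + J
(-1632 + r(39, 5)) - 2846 = (-1632 + (27 + 39)) - 2846 = (-1632 + 66) - 2846 = -1566 - 2846 = -4412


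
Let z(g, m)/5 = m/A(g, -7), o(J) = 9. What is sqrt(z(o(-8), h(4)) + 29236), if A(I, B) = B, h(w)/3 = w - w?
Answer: 2*sqrt(7309) ≈ 170.99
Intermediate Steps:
h(w) = 0 (h(w) = 3*(w - w) = 3*0 = 0)
z(g, m) = -5*m/7 (z(g, m) = 5*(m/(-7)) = 5*(m*(-1/7)) = 5*(-m/7) = -5*m/7)
sqrt(z(o(-8), h(4)) + 29236) = sqrt(-5/7*0 + 29236) = sqrt(0 + 29236) = sqrt(29236) = 2*sqrt(7309)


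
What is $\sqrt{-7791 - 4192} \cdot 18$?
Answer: $18 i \sqrt{11983} \approx 1970.4 i$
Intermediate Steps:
$\sqrt{-7791 - 4192} \cdot 18 = \sqrt{-11983} \cdot 18 = i \sqrt{11983} \cdot 18 = 18 i \sqrt{11983}$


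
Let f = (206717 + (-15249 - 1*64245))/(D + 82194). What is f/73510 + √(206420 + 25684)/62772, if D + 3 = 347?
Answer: 127223/6067368380 + √58026/31386 ≈ 0.0076959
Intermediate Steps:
D = 344 (D = -3 + 347 = 344)
f = 127223/82538 (f = (206717 + (-15249 - 1*64245))/(344 + 82194) = (206717 + (-15249 - 64245))/82538 = (206717 - 79494)*(1/82538) = 127223*(1/82538) = 127223/82538 ≈ 1.5414)
f/73510 + √(206420 + 25684)/62772 = (127223/82538)/73510 + √(206420 + 25684)/62772 = (127223/82538)*(1/73510) + √232104*(1/62772) = 127223/6067368380 + (2*√58026)*(1/62772) = 127223/6067368380 + √58026/31386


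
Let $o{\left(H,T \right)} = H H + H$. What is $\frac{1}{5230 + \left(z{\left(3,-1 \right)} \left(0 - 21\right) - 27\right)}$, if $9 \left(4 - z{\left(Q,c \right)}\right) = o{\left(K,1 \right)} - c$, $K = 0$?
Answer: $\frac{3}{15364} \approx 0.00019526$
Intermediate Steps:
$o{\left(H,T \right)} = H + H^{2}$ ($o{\left(H,T \right)} = H^{2} + H = H + H^{2}$)
$z{\left(Q,c \right)} = 4 + \frac{c}{9}$ ($z{\left(Q,c \right)} = 4 - \frac{0 \left(1 + 0\right) - c}{9} = 4 - \frac{0 \cdot 1 - c}{9} = 4 - \frac{0 - c}{9} = 4 - \frac{\left(-1\right) c}{9} = 4 + \frac{c}{9}$)
$\frac{1}{5230 + \left(z{\left(3,-1 \right)} \left(0 - 21\right) - 27\right)} = \frac{1}{5230 + \left(\left(4 + \frac{1}{9} \left(-1\right)\right) \left(0 - 21\right) - 27\right)} = \frac{1}{5230 + \left(\left(4 - \frac{1}{9}\right) \left(0 - 21\right) - 27\right)} = \frac{1}{5230 + \left(\frac{35}{9} \left(-21\right) - 27\right)} = \frac{1}{5230 - \frac{326}{3}} = \frac{1}{\frac{15364}{3}} = \frac{3}{15364}$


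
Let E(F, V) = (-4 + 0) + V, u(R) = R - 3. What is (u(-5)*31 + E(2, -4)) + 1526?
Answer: 1270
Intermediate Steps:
u(R) = -3 + R
E(F, V) = -4 + V
(u(-5)*31 + E(2, -4)) + 1526 = ((-3 - 5)*31 + (-4 - 4)) + 1526 = (-8*31 - 8) + 1526 = (-248 - 8) + 1526 = -256 + 1526 = 1270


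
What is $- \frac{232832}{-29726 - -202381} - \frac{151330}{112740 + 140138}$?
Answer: $- \frac{42502985823}{21830325545} \approx -1.947$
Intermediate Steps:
$- \frac{232832}{-29726 - -202381} - \frac{151330}{112740 + 140138} = - \frac{232832}{-29726 + 202381} - \frac{151330}{252878} = - \frac{232832}{172655} - \frac{75665}{126439} = - \frac{42502985823}{21830325545}$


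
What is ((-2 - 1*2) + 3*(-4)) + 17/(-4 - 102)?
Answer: -1713/106 ≈ -16.160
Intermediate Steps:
((-2 - 1*2) + 3*(-4)) + 17/(-4 - 102) = ((-2 - 2) - 12) + 17/(-106) = (-4 - 12) + 17*(-1/106) = -16 - 17/106 = -1713/106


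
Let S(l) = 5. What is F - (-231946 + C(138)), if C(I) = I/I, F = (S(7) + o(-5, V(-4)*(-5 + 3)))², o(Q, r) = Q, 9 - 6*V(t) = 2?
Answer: 231945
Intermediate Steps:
V(t) = 7/6 (V(t) = 3/2 - ⅙*2 = 3/2 - ⅓ = 7/6)
F = 0 (F = (5 - 5)² = 0² = 0)
C(I) = 1
F - (-231946 + C(138)) = 0 - (-231946 + 1) = 0 - 1*(-231945) = 0 + 231945 = 231945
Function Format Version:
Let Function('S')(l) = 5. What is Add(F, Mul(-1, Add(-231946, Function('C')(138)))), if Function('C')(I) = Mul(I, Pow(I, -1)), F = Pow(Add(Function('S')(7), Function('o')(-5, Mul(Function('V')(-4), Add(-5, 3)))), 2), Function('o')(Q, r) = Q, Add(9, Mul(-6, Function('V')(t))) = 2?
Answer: 231945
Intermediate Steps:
Function('V')(t) = Rational(7, 6) (Function('V')(t) = Add(Rational(3, 2), Mul(Rational(-1, 6), 2)) = Add(Rational(3, 2), Rational(-1, 3)) = Rational(7, 6))
F = 0 (F = Pow(Add(5, -5), 2) = Pow(0, 2) = 0)
Function('C')(I) = 1
Add(F, Mul(-1, Add(-231946, Function('C')(138)))) = Add(0, Mul(-1, Add(-231946, 1))) = Add(0, Mul(-1, -231945)) = Add(0, 231945) = 231945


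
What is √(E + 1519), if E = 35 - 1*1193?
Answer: 19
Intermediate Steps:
E = -1158 (E = 35 - 1193 = -1158)
√(E + 1519) = √(-1158 + 1519) = √361 = 19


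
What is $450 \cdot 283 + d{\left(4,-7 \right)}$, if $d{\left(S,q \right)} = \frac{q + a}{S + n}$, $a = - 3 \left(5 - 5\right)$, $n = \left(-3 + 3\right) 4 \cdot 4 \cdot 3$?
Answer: $\frac{509393}{4} \approx 1.2735 \cdot 10^{5}$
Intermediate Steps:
$n = 0$ ($n = 0 \cdot 4 \cdot 4 \cdot 3 = 0 \cdot 4 \cdot 3 = 0 \cdot 3 = 0$)
$a = 0$ ($a = \left(-3\right) 0 = 0$)
$d{\left(S,q \right)} = \frac{q}{S}$ ($d{\left(S,q \right)} = \frac{q + 0}{S + 0} = \frac{q}{S}$)
$450 \cdot 283 + d{\left(4,-7 \right)} = 450 \cdot 283 - \frac{7}{4} = 127350 - \frac{7}{4} = \frac{509393}{4}$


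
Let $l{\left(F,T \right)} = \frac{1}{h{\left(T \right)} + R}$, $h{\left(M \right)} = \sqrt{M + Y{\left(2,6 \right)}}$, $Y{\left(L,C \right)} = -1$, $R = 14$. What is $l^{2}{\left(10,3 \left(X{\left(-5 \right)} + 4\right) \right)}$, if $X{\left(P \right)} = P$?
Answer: $\frac{\left(7 - i\right)^{2}}{10000} \approx 0.0048 - 0.0014 i$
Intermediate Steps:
$h{\left(M \right)} = \sqrt{-1 + M}$ ($h{\left(M \right)} = \sqrt{M - 1} = \sqrt{-1 + M}$)
$l{\left(F,T \right)} = \frac{1}{14 + \sqrt{-1 + T}}$ ($l{\left(F,T \right)} = \frac{1}{\sqrt{-1 + T} + 14} = \frac{1}{14 + \sqrt{-1 + T}}$)
$l^{2}{\left(10,3 \left(X{\left(-5 \right)} + 4\right) \right)} = \left(\frac{1}{14 + \sqrt{-1 + 3 \left(-5 + 4\right)}}\right)^{2} = \left(\frac{1}{14 + \sqrt{-1 + 3 \left(-1\right)}}\right)^{2} = \left(\frac{1}{14 + \sqrt{-1 - 3}}\right)^{2} = \left(\frac{1}{14 + \sqrt{-4}}\right)^{2} = \left(\frac{1}{14 + 2 i}\right)^{2} = \left(\frac{14 - 2 i}{200}\right)^{2} = \frac{\left(14 - 2 i\right)^{2}}{40000}$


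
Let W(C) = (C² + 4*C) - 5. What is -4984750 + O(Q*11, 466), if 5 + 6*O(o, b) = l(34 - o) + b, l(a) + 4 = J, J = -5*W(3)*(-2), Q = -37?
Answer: -29907883/6 ≈ -4.9846e+6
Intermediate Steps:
W(C) = -5 + C² + 4*C
J = 160 (J = -5*(-5 + 3² + 4*3)*(-2) = -5*(-5 + 9 + 12)*(-2) = -5*16*(-2) = -80*(-2) = 160)
l(a) = 156 (l(a) = -4 + 160 = 156)
O(o, b) = 151/6 + b/6 (O(o, b) = -⅚ + (156 + b)/6 = -⅚ + (26 + b/6) = 151/6 + b/6)
-4984750 + O(Q*11, 466) = -4984750 + (151/6 + (⅙)*466) = -4984750 + (151/6 + 233/3) = -4984750 + 617/6 = -29907883/6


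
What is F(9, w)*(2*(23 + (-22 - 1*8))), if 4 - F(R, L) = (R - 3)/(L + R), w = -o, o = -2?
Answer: -532/11 ≈ -48.364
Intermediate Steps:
w = 2 (w = -1*(-2) = 2)
F(R, L) = 4 - (-3 + R)/(L + R) (F(R, L) = 4 - (R - 3)/(L + R) = 4 - (-3 + R)/(L + R))
F(9, w)*(2*(23 + (-22 - 1*8))) = ((3 + 3*9 + 4*2)/(2 + 9))*(2*(23 + (-22 - 1*8))) = ((3 + 27 + 8)/11)*(2*(23 + (-22 - 8))) = ((1/11)*38)*(2*(23 - 30)) = 38*(2*(-7))/11 = (38/11)*(-14) = -532/11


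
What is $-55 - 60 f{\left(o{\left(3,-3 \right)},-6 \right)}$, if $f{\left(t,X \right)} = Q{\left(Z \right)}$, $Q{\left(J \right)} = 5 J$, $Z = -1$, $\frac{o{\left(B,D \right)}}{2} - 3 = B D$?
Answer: $245$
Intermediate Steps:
$o{\left(B,D \right)} = 6 + 2 B D$
$f{\left(t,X \right)} = -5$ ($f{\left(t,X \right)} = 5 \left(-1\right) = -5$)
$-55 - 60 f{\left(o{\left(3,-3 \right)},-6 \right)} = -55 - -300 = -55 + 300 = 245$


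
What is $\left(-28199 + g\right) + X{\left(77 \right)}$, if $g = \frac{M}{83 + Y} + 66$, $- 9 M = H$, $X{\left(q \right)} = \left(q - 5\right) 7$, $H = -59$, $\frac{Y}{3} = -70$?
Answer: $- \frac{31580006}{1143} \approx -27629.0$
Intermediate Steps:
$Y = -210$ ($Y = 3 \left(-70\right) = -210$)
$X{\left(q \right)} = -35 + 7 q$ ($X{\left(q \right)} = \left(-5 + q\right) 7 = -35 + 7 q$)
$M = \frac{59}{9}$ ($M = \left(- \frac{1}{9}\right) \left(-59\right) = \frac{59}{9} \approx 6.5556$)
$g = \frac{75379}{1143}$ ($g = \frac{1}{83 - 210} \cdot \frac{59}{9} + 66 = \frac{1}{-127} \cdot \frac{59}{9} + 66 = \left(- \frac{1}{127}\right) \frac{59}{9} + 66 = - \frac{59}{1143} + 66 = \frac{75379}{1143} \approx 65.948$)
$\left(-28199 + g\right) + X{\left(77 \right)} = \left(-28199 + \frac{75379}{1143}\right) + \left(-35 + 7 \cdot 77\right) = - \frac{32156078}{1143} + \left(-35 + 539\right) = - \frac{32156078}{1143} + 504 = - \frac{31580006}{1143}$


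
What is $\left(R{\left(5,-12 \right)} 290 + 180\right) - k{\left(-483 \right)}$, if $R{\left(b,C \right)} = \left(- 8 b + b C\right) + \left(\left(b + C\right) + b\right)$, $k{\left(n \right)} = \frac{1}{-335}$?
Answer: $- \frac{9848999}{335} \approx -29400.0$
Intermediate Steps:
$k{\left(n \right)} = - \frac{1}{335}$
$R{\left(b,C \right)} = C - 6 b + C b$ ($R{\left(b,C \right)} = \left(- 8 b + C b\right) + \left(\left(C + b\right) + b\right) = \left(- 8 b + C b\right) + \left(C + 2 b\right) = C - 6 b + C b$)
$\left(R{\left(5,-12 \right)} 290 + 180\right) - k{\left(-483 \right)} = \left(\left(-12 - 30 - 60\right) 290 + 180\right) - - \frac{1}{335} = \left(\left(-12 - 30 - 60\right) 290 + 180\right) + \frac{1}{335} = \left(\left(-102\right) 290 + 180\right) + \frac{1}{335} = \left(-29580 + 180\right) + \frac{1}{335} = -29400 + \frac{1}{335} = - \frac{9848999}{335}$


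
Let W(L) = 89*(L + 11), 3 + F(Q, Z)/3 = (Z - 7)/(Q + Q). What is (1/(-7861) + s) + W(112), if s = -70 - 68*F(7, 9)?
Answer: 90085936/7861 ≈ 11460.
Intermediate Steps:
F(Q, Z) = -9 + 3*(-7 + Z)/(2*Q) (F(Q, Z) = -9 + 3*((Z - 7)/(Q + Q)) = -9 + 3*((-7 + Z)/((2*Q))) = -9 + 3*((-7 + Z)*(1/(2*Q))) = -9 + 3*((-7 + Z)/(2*Q)) = -9 + 3*(-7 + Z)/(2*Q))
W(L) = 979 + 89*L (W(L) = 89*(11 + L) = 979 + 89*L)
s = 3590/7 (s = -70 - 102*(-7 + 9 - 6*7)/7 = -70 - 102*(-7 + 9 - 42)/7 = -70 - 102*(-40)/7 = -70 - 68*(-60/7) = -70 + 4080/7 = 3590/7 ≈ 512.86)
(1/(-7861) + s) + W(112) = (1/(-7861) + 3590/7) + (979 + 89*112) = (-1/7861 + 3590/7) + (979 + 9968) = 4031569/7861 + 10947 = 90085936/7861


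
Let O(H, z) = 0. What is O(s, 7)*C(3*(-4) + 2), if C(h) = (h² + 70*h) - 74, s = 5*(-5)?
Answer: 0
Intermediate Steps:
s = -25
C(h) = -74 + h² + 70*h
O(s, 7)*C(3*(-4) + 2) = 0*(-74 + (3*(-4) + 2)² + 70*(3*(-4) + 2)) = 0*(-74 + (-12 + 2)² + 70*(-12 + 2)) = 0*(-74 + (-10)² + 70*(-10)) = 0*(-74 + 100 - 700) = 0*(-674) = 0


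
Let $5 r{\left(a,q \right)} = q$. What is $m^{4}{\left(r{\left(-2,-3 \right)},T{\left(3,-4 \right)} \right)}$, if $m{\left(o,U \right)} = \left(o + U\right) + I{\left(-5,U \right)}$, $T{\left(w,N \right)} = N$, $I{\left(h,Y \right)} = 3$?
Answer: $\frac{4096}{625} \approx 6.5536$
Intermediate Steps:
$r{\left(a,q \right)} = \frac{q}{5}$
$m{\left(o,U \right)} = 3 + U + o$ ($m{\left(o,U \right)} = \left(o + U\right) + 3 = \left(U + o\right) + 3 = 3 + U + o$)
$m^{4}{\left(r{\left(-2,-3 \right)},T{\left(3,-4 \right)} \right)} = \left(3 - 4 + \frac{1}{5} \left(-3\right)\right)^{4} = \left(3 - 4 - \frac{3}{5}\right)^{4} = \left(- \frac{8}{5}\right)^{4} = \frac{4096}{625}$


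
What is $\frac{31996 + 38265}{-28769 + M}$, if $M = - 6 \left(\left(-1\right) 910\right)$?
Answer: $- \frac{70261}{23309} \approx -3.0143$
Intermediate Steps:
$M = 5460$ ($M = \left(-6\right) \left(-910\right) = 5460$)
$\frac{31996 + 38265}{-28769 + M} = \frac{31996 + 38265}{-28769 + 5460} = \frac{70261}{-23309} = 70261 \left(- \frac{1}{23309}\right) = - \frac{70261}{23309}$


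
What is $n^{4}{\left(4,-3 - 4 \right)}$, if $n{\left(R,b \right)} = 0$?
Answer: $0$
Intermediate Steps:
$n^{4}{\left(4,-3 - 4 \right)} = 0^{4} = 0$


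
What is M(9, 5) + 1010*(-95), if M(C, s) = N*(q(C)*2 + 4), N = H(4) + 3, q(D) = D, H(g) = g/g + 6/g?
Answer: -95829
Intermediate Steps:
H(g) = 1 + 6/g
N = 11/2 (N = (6 + 4)/4 + 3 = (1/4)*10 + 3 = 5/2 + 3 = 11/2 ≈ 5.5000)
M(C, s) = 22 + 11*C (M(C, s) = 11*(C*2 + 4)/2 = 11*(2*C + 4)/2 = 11*(4 + 2*C)/2 = 22 + 11*C)
M(9, 5) + 1010*(-95) = (22 + 11*9) + 1010*(-95) = (22 + 99) - 95950 = 121 - 95950 = -95829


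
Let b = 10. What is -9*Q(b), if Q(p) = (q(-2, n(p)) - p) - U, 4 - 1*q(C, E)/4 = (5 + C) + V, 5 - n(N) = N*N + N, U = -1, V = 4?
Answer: 189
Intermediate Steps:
n(N) = 5 - N - N² (n(N) = 5 - (N*N + N) = 5 - (N² + N) = 5 - (N + N²) = 5 + (-N - N²) = 5 - N - N²)
q(C, E) = -20 - 4*C (q(C, E) = 16 - 4*((5 + C) + 4) = 16 - 4*(9 + C) = 16 + (-36 - 4*C) = -20 - 4*C)
Q(p) = -11 - p (Q(p) = ((-20 - 4*(-2)) - p) - 1*(-1) = ((-20 + 8) - p) + 1 = (-12 - p) + 1 = -11 - p)
-9*Q(b) = -9*(-11 - 1*10) = -9*(-11 - 10) = -9*(-21) = 189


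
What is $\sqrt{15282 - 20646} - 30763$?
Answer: $-30763 + 6 i \sqrt{149} \approx -30763.0 + 73.239 i$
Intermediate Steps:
$\sqrt{15282 - 20646} - 30763 = \sqrt{-5364} - 30763 = 6 i \sqrt{149} - 30763 = -30763 + 6 i \sqrt{149}$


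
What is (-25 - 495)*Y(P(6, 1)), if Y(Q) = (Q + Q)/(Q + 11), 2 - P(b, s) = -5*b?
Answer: -33280/43 ≈ -773.95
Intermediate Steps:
P(b, s) = 2 + 5*b (P(b, s) = 2 - (-5)*b = 2 + 5*b)
Y(Q) = 2*Q/(11 + Q) (Y(Q) = (2*Q)/(11 + Q) = 2*Q/(11 + Q))
(-25 - 495)*Y(P(6, 1)) = (-25 - 495)*(2*(2 + 5*6)/(11 + (2 + 5*6))) = -1040*(2 + 30)/(11 + (2 + 30)) = -1040*32/(11 + 32) = -1040*32/43 = -520*64/43 = -33280/43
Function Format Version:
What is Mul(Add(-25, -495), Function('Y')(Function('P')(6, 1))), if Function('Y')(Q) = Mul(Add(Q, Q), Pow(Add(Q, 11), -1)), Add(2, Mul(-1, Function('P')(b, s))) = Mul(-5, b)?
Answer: Rational(-33280, 43) ≈ -773.95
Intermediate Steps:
Function('P')(b, s) = Add(2, Mul(5, b)) (Function('P')(b, s) = Add(2, Mul(-1, Mul(-5, b))) = Add(2, Mul(5, b)))
Function('Y')(Q) = Mul(2, Q, Pow(Add(11, Q), -1)) (Function('Y')(Q) = Mul(Mul(2, Q), Pow(Add(11, Q), -1)) = Mul(2, Q, Pow(Add(11, Q), -1)))
Mul(Add(-25, -495), Function('Y')(Function('P')(6, 1))) = Mul(Add(-25, -495), Mul(2, Add(2, Mul(5, 6)), Pow(Add(11, Add(2, Mul(5, 6))), -1))) = Mul(-520, Mul(2, Add(2, 30), Pow(Add(11, Add(2, 30)), -1))) = Mul(-520, Mul(2, 32, Pow(Add(11, 32), -1))) = Mul(-520, Mul(2, 32, Pow(43, -1))) = Mul(-520, Mul(2, 32, Rational(1, 43))) = Mul(-520, Rational(64, 43)) = Rational(-33280, 43)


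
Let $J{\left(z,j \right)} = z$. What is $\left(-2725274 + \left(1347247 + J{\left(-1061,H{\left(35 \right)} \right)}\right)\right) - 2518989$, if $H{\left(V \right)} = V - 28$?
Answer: $-3898077$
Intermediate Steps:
$H{\left(V \right)} = -28 + V$
$\left(-2725274 + \left(1347247 + J{\left(-1061,H{\left(35 \right)} \right)}\right)\right) - 2518989 = \left(-2725274 + \left(1347247 - 1061\right)\right) - 2518989 = \left(-2725274 + 1346186\right) - 2518989 = -1379088 - 2518989 = -3898077$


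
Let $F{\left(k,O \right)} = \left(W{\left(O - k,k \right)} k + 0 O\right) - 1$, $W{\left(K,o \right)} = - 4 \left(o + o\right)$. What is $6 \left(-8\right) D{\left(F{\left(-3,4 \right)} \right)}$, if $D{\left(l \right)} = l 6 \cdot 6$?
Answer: $126144$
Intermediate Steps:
$W{\left(K,o \right)} = - 8 o$ ($W{\left(K,o \right)} = - 4 \cdot 2 o = - 8 o$)
$F{\left(k,O \right)} = -1 - 8 k^{2}$ ($F{\left(k,O \right)} = \left(- 8 k k + 0 O\right) - 1 = \left(- 8 k^{2} + 0\right) - 1 = - 8 k^{2} - 1 = -1 - 8 k^{2}$)
$D{\left(l \right)} = 36 l$ ($D{\left(l \right)} = 6 l 6 = 36 l$)
$6 \left(-8\right) D{\left(F{\left(-3,4 \right)} \right)} = 6 \left(-8\right) 36 \left(-1 - 8 \left(-3\right)^{2}\right) = - 48 \cdot 36 \left(-1 - 72\right) = - 48 \cdot 36 \left(-73\right) = \left(-48\right) \left(-2628\right) = 126144$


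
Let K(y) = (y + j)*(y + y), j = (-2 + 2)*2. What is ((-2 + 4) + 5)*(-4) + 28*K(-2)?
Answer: 196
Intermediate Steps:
j = 0 (j = 0*2 = 0)
K(y) = 2*y² (K(y) = (y + 0)*(y + y) = y*(2*y) = 2*y²)
((-2 + 4) + 5)*(-4) + 28*K(-2) = ((-2 + 4) + 5)*(-4) + 28*(2*(-2)²) = (2 + 5)*(-4) + 28*(2*4) = 7*(-4) + 28*8 = -28 + 224 = 196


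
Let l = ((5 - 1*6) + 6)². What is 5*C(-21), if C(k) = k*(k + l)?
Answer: -420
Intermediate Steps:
l = 25 (l = ((5 - 6) + 6)² = (-1 + 6)² = 5² = 25)
C(k) = k*(25 + k) (C(k) = k*(k + 25) = k*(25 + k))
5*C(-21) = 5*(-21*(25 - 21)) = 5*(-21*4) = 5*(-84) = -420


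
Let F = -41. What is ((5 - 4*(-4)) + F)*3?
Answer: -60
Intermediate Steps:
((5 - 4*(-4)) + F)*3 = ((5 - 4*(-4)) - 41)*3 = ((5 + 16) - 41)*3 = (21 - 41)*3 = -20*3 = -60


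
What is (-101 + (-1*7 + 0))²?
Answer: 11664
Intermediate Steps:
(-101 + (-1*7 + 0))² = (-101 + (-7 + 0))² = (-101 - 7)² = (-108)² = 11664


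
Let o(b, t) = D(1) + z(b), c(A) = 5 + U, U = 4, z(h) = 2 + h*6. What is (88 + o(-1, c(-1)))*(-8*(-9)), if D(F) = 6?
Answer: 6480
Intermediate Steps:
z(h) = 2 + 6*h
c(A) = 9 (c(A) = 5 + 4 = 9)
o(b, t) = 8 + 6*b (o(b, t) = 6 + (2 + 6*b) = 8 + 6*b)
(88 + o(-1, c(-1)))*(-8*(-9)) = (88 + (8 + 6*(-1)))*(-8*(-9)) = (88 + (8 - 6))*72 = (88 + 2)*72 = 90*72 = 6480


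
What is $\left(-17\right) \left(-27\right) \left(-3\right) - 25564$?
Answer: $-26941$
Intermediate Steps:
$\left(-17\right) \left(-27\right) \left(-3\right) - 25564 = 459 \left(-3\right) - 25564 = -1377 - 25564 = -26941$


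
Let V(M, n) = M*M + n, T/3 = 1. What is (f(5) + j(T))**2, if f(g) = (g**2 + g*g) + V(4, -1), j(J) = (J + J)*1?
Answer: 5041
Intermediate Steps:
T = 3 (T = 3*1 = 3)
j(J) = 2*J (j(J) = (2*J)*1 = 2*J)
V(M, n) = n + M**2 (V(M, n) = M**2 + n = n + M**2)
f(g) = 15 + 2*g**2 (f(g) = (g**2 + g*g) + (-1 + 4**2) = (g**2 + g**2) + (-1 + 16) = 2*g**2 + 15 = 15 + 2*g**2)
(f(5) + j(T))**2 = ((15 + 2*5**2) + 2*3)**2 = ((15 + 2*25) + 6)**2 = ((15 + 50) + 6)**2 = (65 + 6)**2 = 71**2 = 5041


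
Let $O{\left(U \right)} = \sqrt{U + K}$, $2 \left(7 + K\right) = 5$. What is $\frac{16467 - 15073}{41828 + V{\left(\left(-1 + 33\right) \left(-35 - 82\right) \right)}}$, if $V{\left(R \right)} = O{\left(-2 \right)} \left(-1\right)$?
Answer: $\frac{116616464}{3499163181} + \frac{1394 i \sqrt{26}}{3499163181} \approx 0.033327 + 2.0314 \cdot 10^{-6} i$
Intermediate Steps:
$K = - \frac{9}{2}$ ($K = -7 + \frac{1}{2} \cdot 5 = -7 + \frac{5}{2} = - \frac{9}{2} \approx -4.5$)
$O{\left(U \right)} = \sqrt{- \frac{9}{2} + U}$ ($O{\left(U \right)} = \sqrt{U - \frac{9}{2}} = \sqrt{- \frac{9}{2} + U}$)
$V{\left(R \right)} = - \frac{i \sqrt{26}}{2}$ ($V{\left(R \right)} = \frac{\sqrt{-18 + 4 \left(-2\right)}}{2} \left(-1\right) = \frac{\sqrt{-18 - 8}}{2} \left(-1\right) = \frac{\sqrt{-26}}{2} \left(-1\right) = \frac{i \sqrt{26}}{2} \left(-1\right) = - \frac{i \sqrt{26}}{2}$)
$\frac{16467 - 15073}{41828 + V{\left(\left(-1 + 33\right) \left(-35 - 82\right) \right)}} = \frac{16467 - 15073}{41828 - \frac{i \sqrt{26}}{2}} = \frac{1394}{41828 - \frac{i \sqrt{26}}{2}}$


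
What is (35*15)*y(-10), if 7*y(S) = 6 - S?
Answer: 1200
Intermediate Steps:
y(S) = 6/7 - S/7 (y(S) = (6 - S)/7 = 6/7 - S/7)
(35*15)*y(-10) = (35*15)*(6/7 - 1/7*(-10)) = 525*(6/7 + 10/7) = 525*(16/7) = 1200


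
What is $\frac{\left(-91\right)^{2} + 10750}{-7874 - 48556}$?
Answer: $- \frac{19031}{56430} \approx -0.33725$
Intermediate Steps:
$\frac{\left(-91\right)^{2} + 10750}{-7874 - 48556} = \frac{8281 + 10750}{-56430} = 19031 \left(- \frac{1}{56430}\right) = - \frac{19031}{56430}$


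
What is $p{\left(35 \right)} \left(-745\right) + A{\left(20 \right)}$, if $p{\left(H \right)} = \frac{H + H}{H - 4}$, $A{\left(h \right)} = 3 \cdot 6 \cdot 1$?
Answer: $- \frac{51592}{31} \approx -1664.3$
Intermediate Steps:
$A{\left(h \right)} = 18$ ($A{\left(h \right)} = 18 \cdot 1 = 18$)
$p{\left(H \right)} = \frac{2 H}{-4 + H}$
$p{\left(35 \right)} \left(-745\right) + A{\left(20 \right)} = 2 \cdot 35 \frac{1}{-4 + 35} \left(-745\right) + 18 = 2 \cdot 35 \cdot \frac{1}{31} \left(-745\right) + 18 = \frac{70}{31} \left(-745\right) + 18 = - \frac{52150}{31} + 18 = - \frac{51592}{31}$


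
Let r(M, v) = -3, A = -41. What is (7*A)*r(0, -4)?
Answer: 861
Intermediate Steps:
(7*A)*r(0, -4) = (7*(-41))*(-3) = -287*(-3) = 861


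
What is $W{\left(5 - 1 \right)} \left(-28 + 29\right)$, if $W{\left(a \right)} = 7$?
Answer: $7$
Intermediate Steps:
$W{\left(5 - 1 \right)} \left(-28 + 29\right) = 7 \left(-28 + 29\right) = 7 \cdot 1 = 7$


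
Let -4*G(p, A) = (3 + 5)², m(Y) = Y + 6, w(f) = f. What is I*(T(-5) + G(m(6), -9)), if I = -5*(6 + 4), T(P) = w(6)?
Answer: 500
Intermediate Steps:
T(P) = 6
m(Y) = 6 + Y
I = -50 (I = -5*10 = -50)
G(p, A) = -16 (G(p, A) = -(3 + 5)²/4 = -¼*8² = -¼*64 = -16)
I*(T(-5) + G(m(6), -9)) = -50*(6 - 16) = -50*(-10) = 500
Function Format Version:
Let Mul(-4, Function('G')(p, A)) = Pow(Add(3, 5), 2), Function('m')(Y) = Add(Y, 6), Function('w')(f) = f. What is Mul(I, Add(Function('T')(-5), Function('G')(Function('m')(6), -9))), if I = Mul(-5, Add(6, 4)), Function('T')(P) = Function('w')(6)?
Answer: 500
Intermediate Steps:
Function('T')(P) = 6
Function('m')(Y) = Add(6, Y)
I = -50 (I = Mul(-5, 10) = -50)
Function('G')(p, A) = -16 (Function('G')(p, A) = Mul(Rational(-1, 4), Pow(Add(3, 5), 2)) = Mul(Rational(-1, 4), Pow(8, 2)) = Mul(Rational(-1, 4), 64) = -16)
Mul(I, Add(Function('T')(-5), Function('G')(Function('m')(6), -9))) = Mul(-50, Add(6, -16)) = Mul(-50, -10) = 500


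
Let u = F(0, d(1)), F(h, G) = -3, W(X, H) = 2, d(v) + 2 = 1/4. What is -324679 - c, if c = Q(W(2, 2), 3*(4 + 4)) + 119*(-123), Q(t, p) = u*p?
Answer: -309970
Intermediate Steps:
d(v) = -7/4 (d(v) = -2 + 1/4 = -2 + ¼ = -7/4)
u = -3
Q(t, p) = -3*p
c = -14709 (c = -9*(4 + 4) + 119*(-123) = -9*8 - 14637 = -3*24 - 14637 = -72 - 14637 = -14709)
-324679 - c = -324679 - 1*(-14709) = -324679 + 14709 = -309970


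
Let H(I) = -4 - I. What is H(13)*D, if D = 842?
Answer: -14314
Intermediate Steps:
H(13)*D = (-4 - 1*13)*842 = (-4 - 13)*842 = -17*842 = -14314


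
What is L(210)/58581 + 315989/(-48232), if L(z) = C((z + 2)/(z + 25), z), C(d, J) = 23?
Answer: -804775751/122846904 ≈ -6.5510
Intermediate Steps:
L(z) = 23
L(210)/58581 + 315989/(-48232) = 23/58581 + 315989/(-48232) = 23*(1/58581) + 315989*(-1/48232) = 1/2547 - 315989/48232 = -804775751/122846904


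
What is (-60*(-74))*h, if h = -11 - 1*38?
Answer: -217560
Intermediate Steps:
h = -49 (h = -11 - 38 = -49)
(-60*(-74))*h = -60*(-74)*(-49) = 4440*(-49) = -217560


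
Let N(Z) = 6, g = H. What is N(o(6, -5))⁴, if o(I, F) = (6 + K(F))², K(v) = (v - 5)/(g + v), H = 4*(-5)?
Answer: 1296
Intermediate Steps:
H = -20
g = -20
K(v) = (-5 + v)/(-20 + v) (K(v) = (v - 5)/(-20 + v) = (-5 + v)/(-20 + v))
o(I, F) = (6 + (-5 + F)/(-20 + F))²
N(o(6, -5))⁴ = 6⁴ = 1296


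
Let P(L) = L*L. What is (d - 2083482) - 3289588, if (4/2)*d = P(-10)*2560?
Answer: -5245070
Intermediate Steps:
P(L) = L²
d = 128000 (d = ((-10)²*2560)/2 = (100*2560)/2 = (½)*256000 = 128000)
(d - 2083482) - 3289588 = (128000 - 2083482) - 3289588 = -1955482 - 3289588 = -5245070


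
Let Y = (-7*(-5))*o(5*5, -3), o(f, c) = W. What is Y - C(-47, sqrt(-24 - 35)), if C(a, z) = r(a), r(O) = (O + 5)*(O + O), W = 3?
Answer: -3843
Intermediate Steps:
o(f, c) = 3
r(O) = 2*O*(5 + O) (r(O) = (5 + O)*(2*O) = 2*O*(5 + O))
C(a, z) = 2*a*(5 + a)
Y = 105 (Y = -7*(-5)*3 = 35*3 = 105)
Y - C(-47, sqrt(-24 - 35)) = 105 - 2*(-47)*(5 - 47) = 105 - 2*(-47)*(-42) = 105 - 1*3948 = 105 - 3948 = -3843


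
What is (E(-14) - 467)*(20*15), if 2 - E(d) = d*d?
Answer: -198300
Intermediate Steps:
E(d) = 2 - d² (E(d) = 2 - d*d = 2 - d²)
(E(-14) - 467)*(20*15) = ((2 - 1*(-14)²) - 467)*(20*15) = ((2 - 1*196) - 467)*300 = ((2 - 196) - 467)*300 = (-194 - 467)*300 = -661*300 = -198300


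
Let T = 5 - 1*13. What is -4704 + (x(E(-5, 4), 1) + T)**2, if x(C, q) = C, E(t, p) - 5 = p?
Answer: -4703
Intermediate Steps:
E(t, p) = 5 + p
T = -8 (T = 5 - 13 = -8)
-4704 + (x(E(-5, 4), 1) + T)**2 = -4704 + ((5 + 4) - 8)**2 = -4704 + (9 - 8)**2 = -4704 + 1**2 = -4704 + 1 = -4703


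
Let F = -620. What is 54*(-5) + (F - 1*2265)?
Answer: -3155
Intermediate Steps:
54*(-5) + (F - 1*2265) = 54*(-5) + (-620 - 1*2265) = -270 + (-620 - 2265) = -270 - 2885 = -3155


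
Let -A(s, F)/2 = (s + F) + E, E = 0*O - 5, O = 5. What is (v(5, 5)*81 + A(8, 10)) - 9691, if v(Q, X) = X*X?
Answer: -7692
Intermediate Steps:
v(Q, X) = X²
E = -5 (E = 0*5 - 5 = 0 - 5 = -5)
A(s, F) = 10 - 2*F - 2*s (A(s, F) = -2*((s + F) - 5) = -2*((F + s) - 5) = -2*(-5 + F + s) = 10 - 2*F - 2*s)
(v(5, 5)*81 + A(8, 10)) - 9691 = (5²*81 + (10 - 2*10 - 2*8)) - 9691 = (25*81 + (10 - 20 - 16)) - 9691 = (2025 - 26) - 9691 = 1999 - 9691 = -7692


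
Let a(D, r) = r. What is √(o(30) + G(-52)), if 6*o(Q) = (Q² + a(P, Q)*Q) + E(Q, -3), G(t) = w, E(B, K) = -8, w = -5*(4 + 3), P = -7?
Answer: √2373/3 ≈ 16.238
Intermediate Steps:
w = -35 (w = -5*7 = -35)
G(t) = -35
o(Q) = -4/3 + Q²/3 (o(Q) = ((Q² + Q*Q) - 8)/6 = ((Q² + Q²) - 8)/6 = (2*Q² - 8)/6 = (-8 + 2*Q²)/6 = -4/3 + Q²/3)
√(o(30) + G(-52)) = √((-4/3 + (⅓)*30²) - 35) = √((-4/3 + (⅓)*900) - 35) = √((-4/3 + 300) - 35) = √(896/3 - 35) = √(791/3) = √2373/3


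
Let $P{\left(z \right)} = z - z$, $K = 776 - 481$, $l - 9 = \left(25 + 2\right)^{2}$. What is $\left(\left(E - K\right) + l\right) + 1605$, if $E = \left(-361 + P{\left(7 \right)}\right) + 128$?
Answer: $1815$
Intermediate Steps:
$l = 738$ ($l = 9 + \left(25 + 2\right)^{2} = 9 + 27^{2} = 9 + 729 = 738$)
$K = 295$
$P{\left(z \right)} = 0$
$E = -233$ ($E = \left(-361 + 0\right) + 128 = -361 + 128 = -233$)
$\left(\left(E - K\right) + l\right) + 1605 = \left(\left(-233 - 295\right) + 738\right) + 1605 = \left(-528 + 738\right) + 1605 = 210 + 1605 = 1815$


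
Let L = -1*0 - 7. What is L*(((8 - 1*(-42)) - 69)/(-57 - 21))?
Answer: -133/78 ≈ -1.7051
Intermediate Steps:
L = -7 (L = 0 - 7 = -7)
L*(((8 - 1*(-42)) - 69)/(-57 - 21)) = -7*((8 - 1*(-42)) - 69)/(-57 - 21) = -7*((8 + 42) - 69)/(-78) = -7*(50 - 69)*(-1)/78 = -(-133)*(-1)/78 = -7*19/78 = -133/78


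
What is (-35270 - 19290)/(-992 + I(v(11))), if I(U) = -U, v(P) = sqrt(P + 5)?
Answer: 13640/249 ≈ 54.779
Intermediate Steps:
v(P) = sqrt(5 + P)
(-35270 - 19290)/(-992 + I(v(11))) = (-35270 - 19290)/(-992 - sqrt(5 + 11)) = -54560/(-992 - sqrt(16)) = -54560/(-992 - 1*4) = -54560/(-992 - 4) = -54560/(-996) = -54560*(-1/996) = 13640/249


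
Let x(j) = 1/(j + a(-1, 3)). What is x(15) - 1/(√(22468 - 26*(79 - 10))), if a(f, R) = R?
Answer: 1/18 - √20674/20674 ≈ 0.048601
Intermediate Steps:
x(j) = 1/(3 + j) (x(j) = 1/(j + 3) = 1/(3 + j))
x(15) - 1/(√(22468 - 26*(79 - 10))) = 1/(3 + 15) - 1/(√(22468 - 26*(79 - 10))) = 1/18 - 1/(√(22468 - 26*69)) = 1/18 - 1/(√(22468 - 1794)) = 1/18 - 1/(√20674) = 1/18 - √20674/20674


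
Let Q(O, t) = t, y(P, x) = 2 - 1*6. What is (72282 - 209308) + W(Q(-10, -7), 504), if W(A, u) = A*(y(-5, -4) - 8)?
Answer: -136942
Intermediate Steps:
y(P, x) = -4 (y(P, x) = 2 - 6 = -4)
W(A, u) = -12*A (W(A, u) = A*(-4 - 8) = A*(-12) = -12*A)
(72282 - 209308) + W(Q(-10, -7), 504) = (72282 - 209308) - 12*(-7) = -137026 + 84 = -136942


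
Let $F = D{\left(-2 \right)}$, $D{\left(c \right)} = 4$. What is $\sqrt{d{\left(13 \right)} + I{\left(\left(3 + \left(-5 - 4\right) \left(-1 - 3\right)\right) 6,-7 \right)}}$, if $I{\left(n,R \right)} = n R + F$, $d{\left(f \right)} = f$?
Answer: $i \sqrt{1621} \approx 40.262 i$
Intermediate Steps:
$F = 4$
$I{\left(n,R \right)} = 4 + R n$ ($I{\left(n,R \right)} = n R + 4 = R n + 4 = 4 + R n$)
$\sqrt{d{\left(13 \right)} + I{\left(\left(3 + \left(-5 - 4\right) \left(-1 - 3\right)\right) 6,-7 \right)}} = \sqrt{13 + \left(4 - 7 \left(3 + \left(-5 - 4\right) \left(-1 - 3\right)\right) 6\right)} = \sqrt{13 + \left(4 - 7 \left(3 - -36\right) 6\right)} = \sqrt{13 + \left(4 - 7 \left(3 + 36\right) 6\right)} = \sqrt{13 + \left(4 - 7 \cdot 39 \cdot 6\right)} = \sqrt{13 + \left(4 - 1638\right)} = \sqrt{13 - 1634} = \sqrt{-1621} = i \sqrt{1621}$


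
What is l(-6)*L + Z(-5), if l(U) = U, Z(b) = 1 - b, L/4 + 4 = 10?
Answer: -138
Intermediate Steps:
L = 24 (L = -16 + 4*10 = -16 + 40 = 24)
l(-6)*L + Z(-5) = -6*24 + (1 - 1*(-5)) = -144 + (1 + 5) = -144 + 6 = -138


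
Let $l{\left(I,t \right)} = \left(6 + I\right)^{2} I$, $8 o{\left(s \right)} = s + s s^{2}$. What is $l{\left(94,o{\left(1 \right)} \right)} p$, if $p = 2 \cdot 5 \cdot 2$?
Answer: $18800000$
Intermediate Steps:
$o{\left(s \right)} = \frac{s}{8} + \frac{s^{3}}{8}$ ($o{\left(s \right)} = \frac{s + s s^{2}}{8} = \frac{s + s^{3}}{8} = \frac{s}{8} + \frac{s^{3}}{8}$)
$p = 20$ ($p = 10 \cdot 2 = 20$)
$l{\left(I,t \right)} = I \left(6 + I\right)^{2}$
$l{\left(94,o{\left(1 \right)} \right)} p = 94 \left(6 + 94\right)^{2} \cdot 20 = 94 \cdot 100^{2} \cdot 20 = 94 \cdot 10000 \cdot 20 = 940000 \cdot 20 = 18800000$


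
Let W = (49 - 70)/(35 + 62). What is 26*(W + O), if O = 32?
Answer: 80158/97 ≈ 826.37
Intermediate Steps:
W = -21/97 ≈ -0.21649
26*(W + O) = 26*(-21/97 + 32) = 26*(3083/97) = 80158/97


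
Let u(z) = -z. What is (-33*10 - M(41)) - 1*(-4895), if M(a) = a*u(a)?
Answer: 6246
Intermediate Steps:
M(a) = -a**2 (M(a) = a*(-a) = -a**2)
(-33*10 - M(41)) - 1*(-4895) = (-33*10 - (-1)*41**2) - 1*(-4895) = (-330 - (-1)*1681) + 4895 = (-330 - 1*(-1681)) + 4895 = (-330 + 1681) + 4895 = 1351 + 4895 = 6246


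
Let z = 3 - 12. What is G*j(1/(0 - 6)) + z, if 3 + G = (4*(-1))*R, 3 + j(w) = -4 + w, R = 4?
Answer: 763/6 ≈ 127.17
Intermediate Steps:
j(w) = -7 + w (j(w) = -3 + (-4 + w) = -7 + w)
z = -9
G = -19 (G = -3 + (4*(-1))*4 = -3 - 4*4 = -3 - 16 = -19)
G*j(1/(0 - 6)) + z = -19*(-7 + 1/(0 - 6)) - 9 = -19*(-7 + 1/(-6)) - 9 = -19*(-7 - ⅙) - 9 = -19*(-43/6) - 9 = 817/6 - 9 = 763/6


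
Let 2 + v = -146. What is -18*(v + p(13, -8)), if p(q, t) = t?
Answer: 2808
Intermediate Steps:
v = -148 (v = -2 - 146 = -148)
-18*(v + p(13, -8)) = -18*(-148 - 8) = -18*(-156) = 2808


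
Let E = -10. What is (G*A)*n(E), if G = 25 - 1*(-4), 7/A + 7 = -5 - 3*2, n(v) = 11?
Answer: -2233/18 ≈ -124.06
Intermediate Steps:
A = -7/18 (A = 7/(-7 + (-5 - 3*2)) = 7/(-7 + (-5 - 6)) = 7/(-7 - 11) = 7/(-18) = 7*(-1/18) = -7/18 ≈ -0.38889)
G = 29 (G = 25 + 4 = 29)
(G*A)*n(E) = (29*(-7/18))*11 = -203/18*11 = -2233/18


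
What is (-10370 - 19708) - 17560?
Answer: -47638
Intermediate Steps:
(-10370 - 19708) - 17560 = -30078 - 17560 = -47638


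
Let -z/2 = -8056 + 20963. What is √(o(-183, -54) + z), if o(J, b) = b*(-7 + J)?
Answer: I*√15554 ≈ 124.72*I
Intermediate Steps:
z = -25814 (z = -2*(-8056 + 20963) = -2*12907 = -25814)
√(o(-183, -54) + z) = √(-54*(-7 - 183) - 25814) = √(-54*(-190) - 25814) = √(10260 - 25814) = √(-15554) = I*√15554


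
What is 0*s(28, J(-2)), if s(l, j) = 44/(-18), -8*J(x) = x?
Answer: 0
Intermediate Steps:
J(x) = -x/8
s(l, j) = -22/9 (s(l, j) = 44*(-1/18) = -22/9)
0*s(28, J(-2)) = 0*(-22/9) = 0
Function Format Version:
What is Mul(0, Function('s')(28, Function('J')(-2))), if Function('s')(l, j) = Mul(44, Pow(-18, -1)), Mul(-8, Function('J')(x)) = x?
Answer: 0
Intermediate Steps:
Function('J')(x) = Mul(Rational(-1, 8), x)
Function('s')(l, j) = Rational(-22, 9) (Function('s')(l, j) = Mul(44, Rational(-1, 18)) = Rational(-22, 9))
Mul(0, Function('s')(28, Function('J')(-2))) = Mul(0, Rational(-22, 9)) = 0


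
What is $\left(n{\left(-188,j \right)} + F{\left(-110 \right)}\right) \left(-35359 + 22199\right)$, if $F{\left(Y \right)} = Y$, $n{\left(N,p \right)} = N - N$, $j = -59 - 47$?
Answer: $1447600$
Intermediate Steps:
$j = -106$
$n{\left(N,p \right)} = 0$
$\left(n{\left(-188,j \right)} + F{\left(-110 \right)}\right) \left(-35359 + 22199\right) = \left(0 - 110\right) \left(-35359 + 22199\right) = \left(-110\right) \left(-13160\right) = 1447600$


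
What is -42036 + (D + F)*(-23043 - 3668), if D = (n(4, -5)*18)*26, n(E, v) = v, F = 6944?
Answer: -123019480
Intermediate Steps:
D = -2340 (D = -5*18*26 = -90*26 = -2340)
-42036 + (D + F)*(-23043 - 3668) = -42036 + (-2340 + 6944)*(-23043 - 3668) = -42036 + 4604*(-26711) = -42036 - 122977444 = -123019480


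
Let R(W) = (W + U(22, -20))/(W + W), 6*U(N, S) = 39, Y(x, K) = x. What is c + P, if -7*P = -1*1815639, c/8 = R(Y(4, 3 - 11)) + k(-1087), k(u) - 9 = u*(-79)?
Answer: 1892887/2 ≈ 9.4644e+5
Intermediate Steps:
U(N, S) = 13/2 (U(N, S) = (1/6)*39 = 13/2)
k(u) = 9 - 79*u (k(u) = 9 + u*(-79) = 9 - 79*u)
R(W) = (13/2 + W)/(2*W) (R(W) = (W + 13/2)/(W + W) = (13/2 + W)/((2*W)) = (13/2 + W)*(1/(2*W)) = (13/2 + W)/(2*W))
c = 1374133/2 (c = 8*((1/4)*(13 + 2*4)/4 + (9 - 79*(-1087))) = 8*((1/4)*(1/4)*(13 + 8) + (9 + 85873)) = 8*((1/4)*(1/4)*21 + 85882) = 8*(21/16 + 85882) = 8*(1374133/16) = 1374133/2 ≈ 6.8707e+5)
P = 259377 (P = -(-1)*1815639/7 = -1/7*(-1815639) = 259377)
c + P = 1374133/2 + 259377 = 1892887/2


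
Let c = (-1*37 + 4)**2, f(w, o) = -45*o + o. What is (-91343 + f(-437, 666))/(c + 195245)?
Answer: -120647/196334 ≈ -0.61450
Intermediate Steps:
f(w, o) = -44*o
c = 1089 (c = (-37 + 4)**2 = (-33)**2 = 1089)
(-91343 + f(-437, 666))/(c + 195245) = (-91343 - 44*666)/(1089 + 195245) = (-91343 - 29304)/196334 = -120647*1/196334 = -120647/196334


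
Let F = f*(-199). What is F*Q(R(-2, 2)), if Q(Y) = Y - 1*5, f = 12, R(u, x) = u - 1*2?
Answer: 21492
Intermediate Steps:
R(u, x) = -2 + u (R(u, x) = u - 2 = -2 + u)
Q(Y) = -5 + Y (Q(Y) = Y - 5 = -5 + Y)
F = -2388 (F = 12*(-199) = -2388)
F*Q(R(-2, 2)) = -2388*(-5 + (-2 - 2)) = -2388*(-5 - 4) = -2388*(-9) = 21492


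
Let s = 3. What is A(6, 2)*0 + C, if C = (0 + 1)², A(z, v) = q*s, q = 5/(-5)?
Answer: 1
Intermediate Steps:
q = -1 (q = 5*(-⅕) = -1)
A(z, v) = -3 (A(z, v) = -1*3 = -3)
C = 1 (C = 1² = 1)
A(6, 2)*0 + C = -3*0 + 1 = 0 + 1 = 1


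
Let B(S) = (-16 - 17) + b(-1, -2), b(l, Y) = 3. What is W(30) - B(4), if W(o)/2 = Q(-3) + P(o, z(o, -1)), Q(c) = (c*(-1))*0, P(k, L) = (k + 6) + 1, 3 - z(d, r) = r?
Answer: 104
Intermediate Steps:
z(d, r) = 3 - r
P(k, L) = 7 + k (P(k, L) = (6 + k) + 1 = 7 + k)
Q(c) = 0 (Q(c) = -c*0 = 0)
B(S) = -30 (B(S) = (-16 - 17) + 3 = -33 + 3 = -30)
W(o) = 14 + 2*o (W(o) = 2*(0 + (7 + o)) = 2*(7 + o) = 14 + 2*o)
W(30) - B(4) = (14 + 2*30) - 1*(-30) = (14 + 60) + 30 = 74 + 30 = 104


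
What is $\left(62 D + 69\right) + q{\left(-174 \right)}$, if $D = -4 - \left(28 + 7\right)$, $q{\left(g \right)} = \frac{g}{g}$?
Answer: $-2348$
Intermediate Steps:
$q{\left(g \right)} = 1$
$D = -39$ ($D = -4 - 35 = -39$)
$\left(62 D + 69\right) + q{\left(-174 \right)} = \left(62 \left(-39\right) + 69\right) + 1 = \left(-2418 + 69\right) + 1 = -2349 + 1 = -2348$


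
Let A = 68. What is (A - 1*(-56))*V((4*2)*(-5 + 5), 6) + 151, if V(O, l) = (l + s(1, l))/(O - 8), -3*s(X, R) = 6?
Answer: 89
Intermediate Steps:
s(X, R) = -2 (s(X, R) = -⅓*6 = -2)
V(O, l) = (-2 + l)/(-8 + O) (V(O, l) = (l - 2)/(O - 8) = (-2 + l)/(-8 + O))
(A - 1*(-56))*V((4*2)*(-5 + 5), 6) + 151 = (68 - 1*(-56))*((-2 + 6)/(-8 + (4*2)*(-5 + 5))) + 151 = (68 + 56)*(4/(-8 + 8*0)) + 151 = 124*(4/(-8 + 0)) + 151 = 124*(4/(-8)) + 151 = 124*(-⅛*4) + 151 = 124*(-½) + 151 = -62 + 151 = 89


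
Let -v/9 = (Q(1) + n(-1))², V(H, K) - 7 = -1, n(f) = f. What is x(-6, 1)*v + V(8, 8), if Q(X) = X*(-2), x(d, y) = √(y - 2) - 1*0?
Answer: 6 - 81*I ≈ 6.0 - 81.0*I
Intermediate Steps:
V(H, K) = 6 (V(H, K) = 7 - 1 = 6)
x(d, y) = √(-2 + y) (x(d, y) = √(-2 + y) + 0 = √(-2 + y))
Q(X) = -2*X
v = -81 (v = -9*(-2*1 - 1)² = -9*(-2 - 1)² = -9*(-3)² = -9*9 = -81)
x(-6, 1)*v + V(8, 8) = √(-2 + 1)*(-81) + 6 = √(-1)*(-81) + 6 = I*(-81) + 6 = -81*I + 6 = 6 - 81*I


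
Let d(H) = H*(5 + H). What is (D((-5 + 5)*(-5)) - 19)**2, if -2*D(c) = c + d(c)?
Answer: 361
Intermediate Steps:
D(c) = -c/2 - c*(5 + c)/2 (D(c) = -(c + c*(5 + c))/2 = -c/2 - c*(5 + c)/2)
(D((-5 + 5)*(-5)) - 19)**2 = (((-5 + 5)*(-5))*(-6 - (-5 + 5)*(-5))/2 - 19)**2 = ((0*(-5))*(-6 - 0*(-5))/2 - 19)**2 = ((1/2)*0*(-6 - 1*0) - 19)**2 = ((1/2)*0*(-6 + 0) - 19)**2 = ((1/2)*0*(-6) - 19)**2 = (0 - 19)**2 = (-19)**2 = 361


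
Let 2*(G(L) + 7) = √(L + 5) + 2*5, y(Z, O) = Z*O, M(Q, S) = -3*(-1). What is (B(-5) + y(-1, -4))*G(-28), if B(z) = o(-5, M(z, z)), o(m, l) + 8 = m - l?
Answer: 24 - 6*I*√23 ≈ 24.0 - 28.775*I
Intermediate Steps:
M(Q, S) = 3
y(Z, O) = O*Z
o(m, l) = -8 + m - l (o(m, l) = -8 + (m - l) = -8 + m - l)
B(z) = -16 (B(z) = -8 - 5 - 1*3 = -8 - 5 - 3 = -16)
G(L) = -2 + √(5 + L)/2 (G(L) = -7 + (√(L + 5) + 2*5)/2 = -7 + (√(5 + L) + 10)/2 = -7 + (10 + √(5 + L))/2 = -7 + (5 + √(5 + L)/2) = -2 + √(5 + L)/2)
(B(-5) + y(-1, -4))*G(-28) = (-16 - 4*(-1))*(-2 + √(5 - 28)/2) = (-16 + 4)*(-2 + √(-23)/2) = -12*(-2 + (I*√23)/2) = -12*(-2 + I*√23/2) = 24 - 6*I*√23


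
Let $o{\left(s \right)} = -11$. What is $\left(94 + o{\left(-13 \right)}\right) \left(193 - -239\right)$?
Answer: $35856$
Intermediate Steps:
$\left(94 + o{\left(-13 \right)}\right) \left(193 - -239\right) = \left(94 - 11\right) \left(193 - -239\right) = 83 \left(193 + 239\right) = 83 \cdot 432 = 35856$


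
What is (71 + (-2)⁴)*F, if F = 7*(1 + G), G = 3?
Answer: 2436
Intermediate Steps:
F = 28 (F = 7*(1 + 3) = 7*4 = 28)
(71 + (-2)⁴)*F = (71 + (-2)⁴)*28 = (71 + 16)*28 = 87*28 = 2436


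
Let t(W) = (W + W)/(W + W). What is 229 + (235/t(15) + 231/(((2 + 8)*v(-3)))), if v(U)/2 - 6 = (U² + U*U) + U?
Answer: 9291/20 ≈ 464.55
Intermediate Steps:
v(U) = 12 + 2*U + 4*U² (v(U) = 12 + 2*((U² + U*U) + U) = 12 + 2*((U² + U²) + U) = 12 + 2*(2*U² + U) = 12 + 2*(U + 2*U²) = 12 + (2*U + 4*U²) = 12 + 2*U + 4*U²)
t(W) = 1 (t(W) = (2*W)/((2*W)) = (2*W)*(1/(2*W)) = 1)
229 + (235/t(15) + 231/(((2 + 8)*v(-3)))) = 229 + (235/1 + 231/(((2 + 8)*(12 + 2*(-3) + 4*(-3)²)))) = 229 + (235*1 + 231/((10*(12 - 6 + 4*9)))) = 229 + (235 + 231/((10*(12 - 6 + 36)))) = 229 + (235 + 231/((10*42))) = 229 + (235 + 231/420) = 229 + (235 + 231*(1/420)) = 229 + (235 + 11/20) = 229 + 4711/20 = 9291/20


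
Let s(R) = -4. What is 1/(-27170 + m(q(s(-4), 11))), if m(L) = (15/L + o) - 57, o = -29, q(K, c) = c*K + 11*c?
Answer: -77/2098697 ≈ -3.6689e-5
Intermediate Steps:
q(K, c) = 11*c + K*c (q(K, c) = K*c + 11*c = 11*c + K*c)
m(L) = -86 + 15/L (m(L) = (15/L - 29) - 57 = (-29 + 15/L) - 57 = -86 + 15/L)
1/(-27170 + m(q(s(-4), 11))) = 1/(-27170 + (-86 + 15/((11*(11 - 4))))) = 1/(-27170 + (-86 + 15/((11*7)))) = 1/(-27170 + (-86 + 15/77)) = 1/(-27170 - 6607/77) = 1/(-2098697/77) = -77/2098697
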